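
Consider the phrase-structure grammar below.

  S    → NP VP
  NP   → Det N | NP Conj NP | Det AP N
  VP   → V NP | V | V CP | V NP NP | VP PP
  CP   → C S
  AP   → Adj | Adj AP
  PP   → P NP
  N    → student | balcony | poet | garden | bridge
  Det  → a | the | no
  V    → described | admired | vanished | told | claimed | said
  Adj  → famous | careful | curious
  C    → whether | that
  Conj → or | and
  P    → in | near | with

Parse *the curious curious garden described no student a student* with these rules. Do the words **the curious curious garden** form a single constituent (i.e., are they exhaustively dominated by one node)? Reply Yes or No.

[S [NP [Det the] [AP [Adj curious] [AP [Adj curious]]] [N garden]] [VP [V described] [NP [Det no] [N student]] [NP [Det a] [N student]]]]
The words 'the curious curious garden' are exhaustively dominated by a single NP node (built by NP → Det AP N), so they form a constituent.

Yes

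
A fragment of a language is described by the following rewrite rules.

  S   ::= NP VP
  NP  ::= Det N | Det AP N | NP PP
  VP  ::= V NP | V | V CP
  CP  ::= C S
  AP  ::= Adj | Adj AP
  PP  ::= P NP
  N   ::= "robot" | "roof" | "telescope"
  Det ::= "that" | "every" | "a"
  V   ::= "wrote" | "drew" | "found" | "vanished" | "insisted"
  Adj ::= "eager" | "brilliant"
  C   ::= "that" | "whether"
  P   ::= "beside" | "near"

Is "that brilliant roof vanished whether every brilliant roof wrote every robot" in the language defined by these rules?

Grammatical

S
  NP
    Det: that
    AP
      Adj: brilliant
    N: roof
  VP
    V: vanished
    CP
      C: whether
      S
        NP
          Det: every
          AP
            Adj: brilliant
          N: roof
        VP
          V: wrote
          NP
            Det: every
            N: robot
The bracketing above is licensed at every node by one of the given productions, with S at the root.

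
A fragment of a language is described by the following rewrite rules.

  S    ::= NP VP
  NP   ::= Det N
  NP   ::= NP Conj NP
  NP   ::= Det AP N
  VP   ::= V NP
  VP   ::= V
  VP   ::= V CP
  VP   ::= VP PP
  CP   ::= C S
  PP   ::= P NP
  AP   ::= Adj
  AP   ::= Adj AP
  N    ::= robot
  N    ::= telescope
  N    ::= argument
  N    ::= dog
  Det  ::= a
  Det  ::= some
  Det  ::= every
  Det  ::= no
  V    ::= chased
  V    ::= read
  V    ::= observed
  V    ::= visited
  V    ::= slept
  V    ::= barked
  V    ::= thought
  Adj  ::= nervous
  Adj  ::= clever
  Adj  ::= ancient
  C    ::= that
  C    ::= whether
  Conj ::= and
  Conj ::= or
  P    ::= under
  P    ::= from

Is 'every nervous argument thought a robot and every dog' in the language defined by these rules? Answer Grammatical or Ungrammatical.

Grammatical

[S [NP [Det every] [AP [Adj nervous]] [N argument]] [VP [V thought] [NP [NP [Det a] [N robot]] [Conj and] [NP [Det every] [N dog]]]]]
Every word is introduced by a lexical rule and the phrasal rules combine the resulting categories into a single S.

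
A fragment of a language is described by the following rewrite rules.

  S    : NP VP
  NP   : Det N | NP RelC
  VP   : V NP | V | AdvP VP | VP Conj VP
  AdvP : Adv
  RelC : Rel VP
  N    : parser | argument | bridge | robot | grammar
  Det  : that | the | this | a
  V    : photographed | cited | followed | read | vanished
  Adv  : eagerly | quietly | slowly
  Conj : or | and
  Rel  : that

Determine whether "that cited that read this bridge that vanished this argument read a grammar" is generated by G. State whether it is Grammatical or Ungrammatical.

Ungrammatical

For S → NP VP, no prefix of the string parses as an NP.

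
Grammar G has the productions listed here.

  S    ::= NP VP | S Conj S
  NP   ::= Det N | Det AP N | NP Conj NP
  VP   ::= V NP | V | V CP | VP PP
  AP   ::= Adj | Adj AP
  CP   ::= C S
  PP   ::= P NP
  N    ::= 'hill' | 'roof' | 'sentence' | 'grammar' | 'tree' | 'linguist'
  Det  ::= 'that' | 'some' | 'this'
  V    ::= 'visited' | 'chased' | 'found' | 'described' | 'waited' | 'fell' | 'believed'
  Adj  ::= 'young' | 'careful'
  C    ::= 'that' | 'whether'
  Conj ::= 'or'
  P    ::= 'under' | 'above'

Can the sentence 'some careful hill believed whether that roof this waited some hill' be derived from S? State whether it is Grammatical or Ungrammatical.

An N word can never sit immediately before a Det word in any string this grammar generates, so the substring 'roof this' rules out a derivation.

Ungrammatical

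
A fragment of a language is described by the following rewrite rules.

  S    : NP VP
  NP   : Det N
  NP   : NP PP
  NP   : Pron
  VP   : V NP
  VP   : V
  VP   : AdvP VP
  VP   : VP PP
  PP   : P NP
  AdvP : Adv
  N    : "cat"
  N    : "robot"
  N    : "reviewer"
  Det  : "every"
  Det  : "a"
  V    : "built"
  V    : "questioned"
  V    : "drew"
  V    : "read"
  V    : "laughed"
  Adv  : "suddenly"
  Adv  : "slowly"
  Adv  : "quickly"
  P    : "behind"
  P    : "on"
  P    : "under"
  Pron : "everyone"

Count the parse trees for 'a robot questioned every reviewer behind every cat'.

2

The two bracketings:
[S [NP [Det a] [N robot]] [VP [V questioned] [NP [NP [Det every] [N reviewer]] [PP [P behind] [NP [Det every] [N cat]]]]]]
[S [NP [Det a] [N robot]] [VP [VP [V questioned] [NP [Det every] [N reviewer]]] [PP [P behind] [NP [Det every] [N cat]]]]]
The difference turns on whether NP → NP PP is used at the relevant span, versus an alternative expansion of NP.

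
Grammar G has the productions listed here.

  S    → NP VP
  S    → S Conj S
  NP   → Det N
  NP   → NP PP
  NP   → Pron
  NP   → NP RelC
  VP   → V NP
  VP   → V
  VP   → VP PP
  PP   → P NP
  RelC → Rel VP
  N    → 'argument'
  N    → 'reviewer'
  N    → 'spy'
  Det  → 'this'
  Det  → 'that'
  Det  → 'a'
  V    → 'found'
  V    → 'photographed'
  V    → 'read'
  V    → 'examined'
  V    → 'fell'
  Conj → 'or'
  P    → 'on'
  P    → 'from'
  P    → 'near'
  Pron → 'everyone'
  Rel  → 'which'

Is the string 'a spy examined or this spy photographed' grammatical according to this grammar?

S
  S
    NP
      Det: a
      N: spy
    VP
      V: examined
  Conj: or
  S
    NP
      Det: this
      N: spy
    VP
      V: photographed
The bracketing above is licensed at every node by one of the given productions, with S at the root.

Grammatical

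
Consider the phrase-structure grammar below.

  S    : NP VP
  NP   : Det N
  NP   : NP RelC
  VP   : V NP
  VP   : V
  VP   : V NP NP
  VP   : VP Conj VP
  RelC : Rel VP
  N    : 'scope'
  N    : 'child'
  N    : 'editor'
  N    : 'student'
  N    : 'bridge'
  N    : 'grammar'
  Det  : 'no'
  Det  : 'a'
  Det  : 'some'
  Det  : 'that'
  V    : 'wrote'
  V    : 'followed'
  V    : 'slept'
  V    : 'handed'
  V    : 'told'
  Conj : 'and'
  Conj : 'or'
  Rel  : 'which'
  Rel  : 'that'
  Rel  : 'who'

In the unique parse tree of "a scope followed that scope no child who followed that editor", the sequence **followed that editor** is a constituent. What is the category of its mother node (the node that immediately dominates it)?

RelC

[S [NP [Det a] [N scope]] [VP [V followed] [NP [Det that] [N scope]] [NP [NP [Det no] [N child]] [RelC [Rel who] [VP [V followed] [NP [Det that] [N editor]]]]]]]
The span 'followed that editor' is the VP node built by VP → V NP.
Its mother is the RelC built by RelC → Rel VP.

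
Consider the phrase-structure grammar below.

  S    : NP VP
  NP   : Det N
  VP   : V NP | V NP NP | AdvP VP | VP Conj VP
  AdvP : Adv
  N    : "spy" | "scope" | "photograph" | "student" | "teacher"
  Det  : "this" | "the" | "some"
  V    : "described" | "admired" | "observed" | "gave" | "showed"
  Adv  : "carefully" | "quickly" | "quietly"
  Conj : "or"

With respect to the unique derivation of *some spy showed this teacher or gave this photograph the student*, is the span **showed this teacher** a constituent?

Yes

[S [NP [Det some] [N spy]] [VP [VP [V showed] [NP [Det this] [N teacher]]] [Conj or] [VP [V gave] [NP [Det this] [N photograph]] [NP [Det the] [N student]]]]]
The words 'showed this teacher' are exhaustively dominated by a single VP node (built by VP → V NP), so they form a constituent.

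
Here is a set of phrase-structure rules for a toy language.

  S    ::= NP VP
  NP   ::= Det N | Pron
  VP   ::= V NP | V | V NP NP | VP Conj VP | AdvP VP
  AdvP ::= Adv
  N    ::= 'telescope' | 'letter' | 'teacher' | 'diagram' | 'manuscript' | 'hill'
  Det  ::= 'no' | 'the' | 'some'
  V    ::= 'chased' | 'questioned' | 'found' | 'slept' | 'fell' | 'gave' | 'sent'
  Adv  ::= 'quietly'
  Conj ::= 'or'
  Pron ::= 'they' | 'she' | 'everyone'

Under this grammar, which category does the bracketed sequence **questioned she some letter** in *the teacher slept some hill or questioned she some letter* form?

S
  NP
    Det: the
    N: teacher
  VP
    VP
      V: slept
      NP
        Det: some
        N: hill
    Conj: or
    VP
      V: questioned
      NP
        Pron: she
      NP
        Det: some
        N: letter
The span 'questioned she some letter' is the VP node built by VP → V NP NP.

VP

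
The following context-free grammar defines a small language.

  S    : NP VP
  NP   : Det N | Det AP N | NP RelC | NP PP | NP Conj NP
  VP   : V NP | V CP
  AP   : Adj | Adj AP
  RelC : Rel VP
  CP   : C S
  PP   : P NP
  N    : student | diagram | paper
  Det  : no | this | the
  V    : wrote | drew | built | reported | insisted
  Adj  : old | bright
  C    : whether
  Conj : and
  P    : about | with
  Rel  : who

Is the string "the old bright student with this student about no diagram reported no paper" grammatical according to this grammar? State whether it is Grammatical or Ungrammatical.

S
  NP
    NP
      Det: the
      AP
        Adj: old
        AP
          Adj: bright
      N: student
    PP
      P: with
      NP
        NP
          Det: this
          N: student
        PP
          P: about
          NP
            Det: no
            N: diagram
  VP
    V: reported
    NP
      Det: no
      N: paper
The bracketing above is licensed at every node by one of the given productions, with S at the root.

Grammatical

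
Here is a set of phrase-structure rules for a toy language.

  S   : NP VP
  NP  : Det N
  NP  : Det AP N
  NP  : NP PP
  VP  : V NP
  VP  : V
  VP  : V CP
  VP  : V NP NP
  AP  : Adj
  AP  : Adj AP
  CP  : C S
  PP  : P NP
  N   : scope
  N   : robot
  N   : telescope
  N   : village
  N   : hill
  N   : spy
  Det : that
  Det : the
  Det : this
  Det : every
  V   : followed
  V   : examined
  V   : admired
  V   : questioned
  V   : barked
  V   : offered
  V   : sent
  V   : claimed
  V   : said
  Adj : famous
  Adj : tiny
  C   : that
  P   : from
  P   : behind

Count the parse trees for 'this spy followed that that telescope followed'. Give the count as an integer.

[S [NP [Det this] [N spy]] [VP [V followed] [CP [C that] [S [NP [Det that] [N telescope]] [VP [V followed]]]]]]
No rule offers an alternative attachment or grouping for any span, so this is the only derivation.

1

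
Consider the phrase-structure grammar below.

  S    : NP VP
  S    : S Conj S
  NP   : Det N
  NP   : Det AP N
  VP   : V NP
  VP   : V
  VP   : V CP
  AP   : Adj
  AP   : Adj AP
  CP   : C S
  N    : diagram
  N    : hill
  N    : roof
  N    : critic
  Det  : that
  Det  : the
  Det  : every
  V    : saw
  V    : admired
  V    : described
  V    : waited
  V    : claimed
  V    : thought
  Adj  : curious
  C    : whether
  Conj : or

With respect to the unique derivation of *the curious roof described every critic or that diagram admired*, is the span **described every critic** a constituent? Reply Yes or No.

[S [S [NP [Det the] [AP [Adj curious]] [N roof]] [VP [V described] [NP [Det every] [N critic]]]] [Conj or] [S [NP [Det that] [N diagram]] [VP [V admired]]]]
The words 'described every critic' are exhaustively dominated by a single VP node (built by VP → V NP), so they form a constituent.

Yes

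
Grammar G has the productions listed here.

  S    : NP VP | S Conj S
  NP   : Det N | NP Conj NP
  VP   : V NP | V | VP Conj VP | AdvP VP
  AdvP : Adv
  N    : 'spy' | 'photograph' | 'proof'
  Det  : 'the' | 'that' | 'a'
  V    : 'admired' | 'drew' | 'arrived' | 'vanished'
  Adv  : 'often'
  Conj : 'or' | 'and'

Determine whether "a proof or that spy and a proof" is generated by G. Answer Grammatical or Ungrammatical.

Ungrammatical

For S → NP VP, every NP-prefix leaves a non-VP remainder: after 'a proof' the remainder is not a VP; after 'a proof or that spy' the remainder is not a VP. The alternative S rule S → S Conj S likewise has no satisfying split.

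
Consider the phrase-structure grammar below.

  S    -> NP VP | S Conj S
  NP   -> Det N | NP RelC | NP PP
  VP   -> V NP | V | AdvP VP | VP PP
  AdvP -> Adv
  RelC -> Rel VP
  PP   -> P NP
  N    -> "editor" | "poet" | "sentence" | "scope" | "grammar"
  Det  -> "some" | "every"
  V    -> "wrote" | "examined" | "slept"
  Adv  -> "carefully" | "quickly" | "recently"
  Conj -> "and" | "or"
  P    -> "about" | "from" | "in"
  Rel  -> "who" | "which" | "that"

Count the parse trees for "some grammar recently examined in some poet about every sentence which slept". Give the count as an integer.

7

Two of the 7 distinct bracketings:
[S [NP [Det some] [N grammar]] [VP [AdvP [Adv recently]] [VP [VP [V examined]] [PP [P in] [NP [NP [NP [Det some] [N poet]] [PP [P about] [NP [Det every] [N sentence]]]] [RelC [Rel which] [VP [V slept]]]]]]]]
[S [NP [Det some] [N grammar]] [VP [AdvP [Adv recently]] [VP [VP [V examined]] [PP [P in] [NP [NP [Det some] [N poet]] [PP [P about] [NP [NP [Det every] [N sentence]] [RelC [Rel which] [VP [V slept]]]]]]]]]]
The trees differ in how a recursive rule is bracketed over the same span.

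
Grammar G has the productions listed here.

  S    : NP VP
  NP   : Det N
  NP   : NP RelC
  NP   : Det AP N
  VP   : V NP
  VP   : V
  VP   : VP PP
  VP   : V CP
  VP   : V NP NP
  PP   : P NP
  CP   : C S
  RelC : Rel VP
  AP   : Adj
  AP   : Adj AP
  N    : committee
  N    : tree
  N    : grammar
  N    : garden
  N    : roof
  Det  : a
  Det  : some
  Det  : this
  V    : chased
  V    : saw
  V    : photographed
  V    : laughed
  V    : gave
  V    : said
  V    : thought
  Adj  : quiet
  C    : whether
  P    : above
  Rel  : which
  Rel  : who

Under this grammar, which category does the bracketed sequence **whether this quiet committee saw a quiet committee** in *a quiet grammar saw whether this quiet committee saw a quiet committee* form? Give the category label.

[S [NP [Det a] [AP [Adj quiet]] [N grammar]] [VP [V saw] [CP [C whether] [S [NP [Det this] [AP [Adj quiet]] [N committee]] [VP [V saw] [NP [Det a] [AP [Adj quiet]] [N committee]]]]]]]
The span 'whether this quiet committee saw a quiet committee' is the CP node built by CP → C S.

CP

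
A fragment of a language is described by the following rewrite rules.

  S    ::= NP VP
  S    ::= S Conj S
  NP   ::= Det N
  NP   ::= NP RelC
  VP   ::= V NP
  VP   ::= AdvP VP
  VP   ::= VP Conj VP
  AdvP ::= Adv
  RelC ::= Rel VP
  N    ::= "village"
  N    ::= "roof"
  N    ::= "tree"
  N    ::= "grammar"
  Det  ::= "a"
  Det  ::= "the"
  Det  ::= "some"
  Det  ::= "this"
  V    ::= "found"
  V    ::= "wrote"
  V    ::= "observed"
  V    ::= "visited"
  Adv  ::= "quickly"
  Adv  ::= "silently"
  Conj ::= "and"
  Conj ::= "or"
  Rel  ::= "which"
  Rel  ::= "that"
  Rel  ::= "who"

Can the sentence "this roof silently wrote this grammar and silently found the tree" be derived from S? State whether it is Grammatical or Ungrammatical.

Grammatical

[S [NP [Det this] [N roof]] [VP [AdvP [Adv silently]] [VP [VP [V wrote] [NP [Det this] [N grammar]]] [Conj and] [VP [AdvP [Adv silently]] [VP [V found] [NP [Det the] [N tree]]]]]]]
Each bracket corresponds to one application of a listed rule, so the string is derivable from S.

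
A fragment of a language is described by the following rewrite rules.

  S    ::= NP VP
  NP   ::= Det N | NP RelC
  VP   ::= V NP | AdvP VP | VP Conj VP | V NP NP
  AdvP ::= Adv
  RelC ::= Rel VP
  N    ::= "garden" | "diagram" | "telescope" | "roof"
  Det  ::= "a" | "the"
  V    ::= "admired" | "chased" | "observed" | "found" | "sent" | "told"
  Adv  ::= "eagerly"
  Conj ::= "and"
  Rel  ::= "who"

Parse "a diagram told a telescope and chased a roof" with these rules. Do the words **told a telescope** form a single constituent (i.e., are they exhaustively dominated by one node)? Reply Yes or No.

[S [NP [Det a] [N diagram]] [VP [VP [V told] [NP [Det a] [N telescope]]] [Conj and] [VP [V chased] [NP [Det a] [N roof]]]]]
The words 'told a telescope' are exhaustively dominated by a single VP node (built by VP → V NP), so they form a constituent.

Yes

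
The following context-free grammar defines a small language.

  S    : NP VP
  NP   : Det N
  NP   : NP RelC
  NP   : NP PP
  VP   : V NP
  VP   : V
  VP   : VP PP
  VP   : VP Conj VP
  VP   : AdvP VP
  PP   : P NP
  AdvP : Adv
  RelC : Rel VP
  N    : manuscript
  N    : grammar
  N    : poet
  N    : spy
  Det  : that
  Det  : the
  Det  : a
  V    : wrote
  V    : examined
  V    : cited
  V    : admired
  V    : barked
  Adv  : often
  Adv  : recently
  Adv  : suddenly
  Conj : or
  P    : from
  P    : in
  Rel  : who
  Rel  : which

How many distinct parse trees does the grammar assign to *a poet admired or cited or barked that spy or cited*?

5

Two of the 5 distinct bracketings:
[S [NP [Det a] [N poet]] [VP [VP [V admired]] [Conj or] [VP [VP [V cited]] [Conj or] [VP [VP [V barked] [NP [Det that] [N spy]]] [Conj or] [VP [V cited]]]]]]
[S [NP [Det a] [N poet]] [VP [VP [V admired]] [Conj or] [VP [VP [VP [V cited]] [Conj or] [VP [V barked] [NP [Det that] [N spy]]]] [Conj or] [VP [V cited]]]]]
The trees differ in how a recursive rule is bracketed over the same span.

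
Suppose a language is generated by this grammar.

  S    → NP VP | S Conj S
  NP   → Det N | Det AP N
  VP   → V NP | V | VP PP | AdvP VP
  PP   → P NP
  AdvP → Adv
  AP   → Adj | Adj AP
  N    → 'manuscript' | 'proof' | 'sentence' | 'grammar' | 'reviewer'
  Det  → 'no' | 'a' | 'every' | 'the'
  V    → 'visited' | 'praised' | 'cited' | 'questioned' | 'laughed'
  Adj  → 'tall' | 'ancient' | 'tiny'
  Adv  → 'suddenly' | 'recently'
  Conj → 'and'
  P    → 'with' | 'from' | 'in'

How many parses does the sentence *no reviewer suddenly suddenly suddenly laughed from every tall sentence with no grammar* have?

10

Two of the 10 distinct bracketings:
[S [NP [Det no] [N reviewer]] [VP [VP [VP [AdvP [Adv suddenly]] [VP [AdvP [Adv suddenly]] [VP [AdvP [Adv suddenly]] [VP [V laughed]]]]] [PP [P from] [NP [Det every] [AP [Adj tall]] [N sentence]]]] [PP [P with] [NP [Det no] [N grammar]]]]]
[S [NP [Det no] [N reviewer]] [VP [VP [AdvP [Adv suddenly]] [VP [VP [AdvP [Adv suddenly]] [VP [AdvP [Adv suddenly]] [VP [V laughed]]]] [PP [P from] [NP [Det every] [AP [Adj tall]] [N sentence]]]]] [PP [P with] [NP [Det no] [N grammar]]]]]
The trees differ in how a recursive rule is bracketed over the same span.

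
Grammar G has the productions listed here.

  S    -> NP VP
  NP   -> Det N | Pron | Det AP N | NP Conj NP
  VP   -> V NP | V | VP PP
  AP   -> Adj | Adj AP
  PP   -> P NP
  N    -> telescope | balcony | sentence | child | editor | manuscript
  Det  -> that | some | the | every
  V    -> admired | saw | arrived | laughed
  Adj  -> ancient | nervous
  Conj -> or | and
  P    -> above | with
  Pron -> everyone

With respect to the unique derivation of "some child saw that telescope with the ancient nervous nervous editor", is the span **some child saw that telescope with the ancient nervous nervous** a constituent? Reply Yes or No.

[S [NP [Det some] [N child]] [VP [VP [V saw] [NP [Det that] [N telescope]]] [PP [P with] [NP [Det the] [AP [Adj ancient] [AP [Adj nervous] [AP [Adj nervous]]]] [N editor]]]]]
The smallest constituent containing 'some child saw that telescope with the ancient nervous nervous' is the S spanning 'some child saw that telescope with the ancient nervous nervous editor'; no single node in the tree dominates exactly the given words.

No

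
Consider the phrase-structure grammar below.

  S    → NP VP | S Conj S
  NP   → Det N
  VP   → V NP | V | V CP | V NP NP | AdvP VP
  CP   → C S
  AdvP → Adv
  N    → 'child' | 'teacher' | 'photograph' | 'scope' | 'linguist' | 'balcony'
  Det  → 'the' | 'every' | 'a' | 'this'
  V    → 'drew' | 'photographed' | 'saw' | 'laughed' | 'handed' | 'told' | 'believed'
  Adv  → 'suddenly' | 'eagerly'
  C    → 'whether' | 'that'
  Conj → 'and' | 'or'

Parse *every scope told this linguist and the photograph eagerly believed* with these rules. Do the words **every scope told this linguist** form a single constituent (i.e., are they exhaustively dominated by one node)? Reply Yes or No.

Yes

[S [S [NP [Det every] [N scope]] [VP [V told] [NP [Det this] [N linguist]]]] [Conj and] [S [NP [Det the] [N photograph]] [VP [AdvP [Adv eagerly]] [VP [V believed]]]]]
The words 'every scope told this linguist' are exhaustively dominated by a single S node (built by S → NP VP), so they form a constituent.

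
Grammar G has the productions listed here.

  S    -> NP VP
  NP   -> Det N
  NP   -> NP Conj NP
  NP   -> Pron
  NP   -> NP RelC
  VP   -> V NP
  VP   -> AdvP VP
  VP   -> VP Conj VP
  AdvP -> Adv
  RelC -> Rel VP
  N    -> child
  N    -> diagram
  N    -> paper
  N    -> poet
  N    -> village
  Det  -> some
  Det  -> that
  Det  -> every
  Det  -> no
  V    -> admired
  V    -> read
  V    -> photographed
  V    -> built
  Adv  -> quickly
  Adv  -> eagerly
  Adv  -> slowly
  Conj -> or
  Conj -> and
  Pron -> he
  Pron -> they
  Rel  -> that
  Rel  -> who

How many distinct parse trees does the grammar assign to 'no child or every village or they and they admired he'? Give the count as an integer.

5

Two of the 5 distinct bracketings:
[S [NP [NP [Det no] [N child]] [Conj or] [NP [NP [Det every] [N village]] [Conj or] [NP [NP [Pron they]] [Conj and] [NP [Pron they]]]]] [VP [V admired] [NP [Pron he]]]]
[S [NP [NP [Det no] [N child]] [Conj or] [NP [NP [NP [Det every] [N village]] [Conj or] [NP [Pron they]]] [Conj and] [NP [Pron they]]]] [VP [V admired] [NP [Pron he]]]]
The trees differ in how a recursive rule is bracketed over the same span.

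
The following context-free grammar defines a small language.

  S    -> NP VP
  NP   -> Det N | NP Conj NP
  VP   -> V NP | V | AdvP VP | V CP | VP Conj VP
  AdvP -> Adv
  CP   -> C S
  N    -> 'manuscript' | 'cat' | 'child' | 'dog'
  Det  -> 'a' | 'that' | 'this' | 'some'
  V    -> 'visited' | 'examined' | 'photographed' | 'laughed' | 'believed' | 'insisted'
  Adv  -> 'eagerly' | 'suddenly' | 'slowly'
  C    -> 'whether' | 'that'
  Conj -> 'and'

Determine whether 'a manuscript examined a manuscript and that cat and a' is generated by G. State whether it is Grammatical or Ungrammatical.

Ungrammatical

For S → NP VP, the only prefix that parses as NP is 'a manuscript', but the remainder 'examined a manuscript and that cat and a' is not a VP under these rules.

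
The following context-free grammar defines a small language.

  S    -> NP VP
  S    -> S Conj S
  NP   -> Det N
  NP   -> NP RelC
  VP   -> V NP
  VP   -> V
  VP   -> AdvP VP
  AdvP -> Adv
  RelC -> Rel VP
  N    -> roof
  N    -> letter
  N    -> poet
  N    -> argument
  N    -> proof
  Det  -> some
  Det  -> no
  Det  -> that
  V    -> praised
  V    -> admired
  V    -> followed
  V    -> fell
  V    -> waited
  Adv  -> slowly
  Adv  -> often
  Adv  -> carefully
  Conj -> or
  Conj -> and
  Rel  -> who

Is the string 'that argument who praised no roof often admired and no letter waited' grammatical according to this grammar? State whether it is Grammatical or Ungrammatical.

Grammatical

[S [S [NP [NP [Det that] [N argument]] [RelC [Rel who] [VP [V praised] [NP [Det no] [N roof]]]]] [VP [AdvP [Adv often]] [VP [V admired]]]] [Conj and] [S [NP [Det no] [N letter]] [VP [V waited]]]]
Each bracket corresponds to one application of a listed rule, so the string is derivable from S.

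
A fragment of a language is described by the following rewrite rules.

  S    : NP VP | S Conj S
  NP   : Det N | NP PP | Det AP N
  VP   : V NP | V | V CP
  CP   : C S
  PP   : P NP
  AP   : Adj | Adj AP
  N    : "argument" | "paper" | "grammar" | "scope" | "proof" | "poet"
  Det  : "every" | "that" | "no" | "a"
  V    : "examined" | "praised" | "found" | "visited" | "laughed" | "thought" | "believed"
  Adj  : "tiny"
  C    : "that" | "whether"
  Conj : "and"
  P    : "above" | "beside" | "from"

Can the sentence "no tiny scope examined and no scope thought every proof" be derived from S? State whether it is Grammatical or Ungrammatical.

S
  S
    NP
      Det: no
      AP
        Adj: tiny
      N: scope
    VP
      V: examined
  Conj: and
  S
    NP
      Det: no
      N: scope
    VP
      V: thought
      NP
        Det: every
        N: proof
The bracketing above is licensed at every node by one of the given productions, with S at the root.

Grammatical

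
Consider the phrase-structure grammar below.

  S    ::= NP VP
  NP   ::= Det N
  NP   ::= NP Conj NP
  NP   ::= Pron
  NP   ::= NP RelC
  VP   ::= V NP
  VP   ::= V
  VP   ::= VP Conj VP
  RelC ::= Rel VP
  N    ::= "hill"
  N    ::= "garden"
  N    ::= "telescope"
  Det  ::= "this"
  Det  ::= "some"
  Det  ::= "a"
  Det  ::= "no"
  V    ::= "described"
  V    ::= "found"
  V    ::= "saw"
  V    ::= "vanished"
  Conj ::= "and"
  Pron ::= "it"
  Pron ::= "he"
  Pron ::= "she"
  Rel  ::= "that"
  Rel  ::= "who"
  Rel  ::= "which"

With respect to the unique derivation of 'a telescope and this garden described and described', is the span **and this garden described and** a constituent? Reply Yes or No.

No

[S [NP [NP [Det a] [N telescope]] [Conj and] [NP [Det this] [N garden]]] [VP [VP [V described]] [Conj and] [VP [V described]]]]
The smallest constituent containing 'and this garden described and' is the S spanning 'a telescope and this garden described and described'; no single node in the tree dominates exactly the given words.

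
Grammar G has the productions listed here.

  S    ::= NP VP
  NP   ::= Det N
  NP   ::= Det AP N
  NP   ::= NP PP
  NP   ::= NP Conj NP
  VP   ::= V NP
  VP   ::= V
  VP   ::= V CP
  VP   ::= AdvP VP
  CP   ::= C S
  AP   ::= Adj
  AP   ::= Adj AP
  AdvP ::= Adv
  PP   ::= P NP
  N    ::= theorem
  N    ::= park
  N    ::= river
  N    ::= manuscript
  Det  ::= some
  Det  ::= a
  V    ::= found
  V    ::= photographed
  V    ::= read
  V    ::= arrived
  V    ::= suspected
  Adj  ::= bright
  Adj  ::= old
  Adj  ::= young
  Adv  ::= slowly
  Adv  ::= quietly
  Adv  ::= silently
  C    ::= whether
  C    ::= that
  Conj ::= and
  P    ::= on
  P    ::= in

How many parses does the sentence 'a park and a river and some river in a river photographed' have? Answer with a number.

Two of the 5 distinct bracketings:
[S [NP [NP [NP [Det a] [N park]] [Conj and] [NP [NP [Det a] [N river]] [Conj and] [NP [Det some] [N river]]]] [PP [P in] [NP [Det a] [N river]]]] [VP [V photographed]]]
[S [NP [NP [NP [NP [Det a] [N park]] [Conj and] [NP [Det a] [N river]]] [Conj and] [NP [Det some] [N river]]] [PP [P in] [NP [Det a] [N river]]]] [VP [V photographed]]]
The trees differ in how a recursive rule is bracketed over the same span.

5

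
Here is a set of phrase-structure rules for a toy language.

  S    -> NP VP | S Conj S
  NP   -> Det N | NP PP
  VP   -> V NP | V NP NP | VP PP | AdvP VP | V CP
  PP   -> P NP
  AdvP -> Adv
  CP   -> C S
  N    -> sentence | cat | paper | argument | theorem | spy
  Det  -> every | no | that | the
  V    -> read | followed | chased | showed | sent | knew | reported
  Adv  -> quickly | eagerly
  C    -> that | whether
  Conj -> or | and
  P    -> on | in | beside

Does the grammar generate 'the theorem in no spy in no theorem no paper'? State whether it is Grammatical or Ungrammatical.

Ungrammatical

For S → NP VP, every NP-prefix leaves a non-VP remainder: after 'the theorem' the remainder is not a VP; after 'the theorem in no spy' the remainder is not a VP; after 'the theorem in no spy in no theorem' the remainder is not a VP. The alternative S rule S → S Conj S likewise has no satisfying split.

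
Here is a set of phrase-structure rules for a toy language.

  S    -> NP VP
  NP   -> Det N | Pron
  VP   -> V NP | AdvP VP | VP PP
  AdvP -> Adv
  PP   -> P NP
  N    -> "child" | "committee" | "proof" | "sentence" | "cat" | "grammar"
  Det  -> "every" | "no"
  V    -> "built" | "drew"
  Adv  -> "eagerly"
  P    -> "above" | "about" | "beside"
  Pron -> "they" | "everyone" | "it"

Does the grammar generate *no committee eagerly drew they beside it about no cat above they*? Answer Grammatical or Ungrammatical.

Grammatical

S
  NP
    Det: no
    N: committee
  VP
    AdvP
      Adv: eagerly
    VP
      VP
        VP
          VP
            V: drew
            NP
              Pron: they
          PP
            P: beside
            NP
              Pron: it
        PP
          P: about
          NP
            Det: no
            N: cat
      PP
        P: above
        NP
          Pron: they
The bracketing above is licensed at every node by one of the given productions, with S at the root.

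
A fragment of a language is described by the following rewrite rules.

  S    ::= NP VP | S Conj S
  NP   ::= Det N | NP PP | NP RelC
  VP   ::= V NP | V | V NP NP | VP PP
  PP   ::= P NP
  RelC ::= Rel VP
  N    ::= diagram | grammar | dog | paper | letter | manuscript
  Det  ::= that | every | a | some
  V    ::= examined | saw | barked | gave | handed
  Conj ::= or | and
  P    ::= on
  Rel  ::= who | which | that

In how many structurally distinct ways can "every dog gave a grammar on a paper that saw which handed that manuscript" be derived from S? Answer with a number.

Two of the 7 distinct bracketings:
[S [NP [Det every] [N dog]] [VP [V gave] [NP [NP [Det a] [N grammar]] [PP [P on] [NP [NP [NP [Det a] [N paper]] [RelC [Rel that] [VP [V saw]]]] [RelC [Rel which] [VP [V handed] [NP [Det that] [N manuscript]]]]]]]]]
[S [NP [Det every] [N dog]] [VP [V gave] [NP [NP [NP [Det a] [N grammar]] [PP [P on] [NP [NP [Det a] [N paper]] [RelC [Rel that] [VP [V saw]]]]]] [RelC [Rel which] [VP [V handed] [NP [Det that] [N manuscript]]]]]]]
The trees differ in how a recursive rule is bracketed over the same span.

7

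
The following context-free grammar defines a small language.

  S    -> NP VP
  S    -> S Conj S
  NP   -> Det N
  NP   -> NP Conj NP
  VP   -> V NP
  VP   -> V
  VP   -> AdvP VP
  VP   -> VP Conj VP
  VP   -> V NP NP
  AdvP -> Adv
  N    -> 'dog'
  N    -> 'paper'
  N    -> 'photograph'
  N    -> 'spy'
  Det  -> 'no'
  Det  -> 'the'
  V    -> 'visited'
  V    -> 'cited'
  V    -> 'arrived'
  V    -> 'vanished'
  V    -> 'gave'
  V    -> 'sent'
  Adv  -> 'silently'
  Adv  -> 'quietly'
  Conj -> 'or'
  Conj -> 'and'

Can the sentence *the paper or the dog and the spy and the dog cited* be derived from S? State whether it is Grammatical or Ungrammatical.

S
  NP
    NP
      Det: the
      N: paper
    Conj: or
    NP
      NP
        Det: the
        N: dog
      Conj: and
      NP
        NP
          Det: the
          N: spy
        Conj: and
        NP
          Det: the
          N: dog
  VP
    V: cited
Every word is introduced by a lexical rule and the phrasal rules combine the resulting categories into a single S.

Grammatical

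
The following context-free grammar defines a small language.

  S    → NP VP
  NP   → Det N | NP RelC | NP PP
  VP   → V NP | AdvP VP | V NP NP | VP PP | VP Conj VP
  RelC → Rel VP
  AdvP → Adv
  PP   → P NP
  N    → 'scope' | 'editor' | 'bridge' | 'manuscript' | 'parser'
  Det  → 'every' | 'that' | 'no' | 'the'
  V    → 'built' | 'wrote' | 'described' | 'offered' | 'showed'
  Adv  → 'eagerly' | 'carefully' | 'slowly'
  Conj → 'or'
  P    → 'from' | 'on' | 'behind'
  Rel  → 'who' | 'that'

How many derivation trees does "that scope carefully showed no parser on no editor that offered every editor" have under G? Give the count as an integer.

4

Two of the 4 distinct bracketings:
[S [NP [Det that] [N scope]] [VP [AdvP [Adv carefully]] [VP [V showed] [NP [NP [NP [Det no] [N parser]] [PP [P on] [NP [Det no] [N editor]]]] [RelC [Rel that] [VP [V offered] [NP [Det every] [N editor]]]]]]]]
[S [NP [Det that] [N scope]] [VP [AdvP [Adv carefully]] [VP [V showed] [NP [NP [Det no] [N parser]] [PP [P on] [NP [NP [Det no] [N editor]] [RelC [Rel that] [VP [V offered] [NP [Det every] [N editor]]]]]]]]]]
The trees differ in how a recursive rule is bracketed over the same span.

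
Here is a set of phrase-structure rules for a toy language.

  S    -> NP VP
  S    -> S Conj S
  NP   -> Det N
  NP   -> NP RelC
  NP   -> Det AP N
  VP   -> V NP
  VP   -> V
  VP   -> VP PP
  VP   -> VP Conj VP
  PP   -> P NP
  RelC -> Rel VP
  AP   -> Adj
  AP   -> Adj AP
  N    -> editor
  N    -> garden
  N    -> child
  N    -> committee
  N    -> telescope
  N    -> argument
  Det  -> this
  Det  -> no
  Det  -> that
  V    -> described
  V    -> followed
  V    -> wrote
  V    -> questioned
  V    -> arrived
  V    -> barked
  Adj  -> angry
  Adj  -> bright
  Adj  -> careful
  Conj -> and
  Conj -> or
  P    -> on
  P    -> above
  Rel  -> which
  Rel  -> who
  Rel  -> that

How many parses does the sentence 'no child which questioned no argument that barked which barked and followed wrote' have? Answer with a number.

4

Two of the 4 distinct bracketings:
[S [NP [NP [Det no] [N child]] [RelC [Rel which] [VP [V questioned] [NP [NP [NP [Det no] [N argument]] [RelC [Rel that] [VP [V barked]]]] [RelC [Rel which] [VP [VP [V barked]] [Conj and] [VP [V followed]]]]]]]] [VP [V wrote]]]
[S [NP [NP [Det no] [N child]] [RelC [Rel which] [VP [VP [V questioned] [NP [NP [NP [Det no] [N argument]] [RelC [Rel that] [VP [V barked]]]] [RelC [Rel which] [VP [V barked]]]]] [Conj and] [VP [V followed]]]]] [VP [V wrote]]]
The trees differ in how a recursive rule is bracketed over the same span.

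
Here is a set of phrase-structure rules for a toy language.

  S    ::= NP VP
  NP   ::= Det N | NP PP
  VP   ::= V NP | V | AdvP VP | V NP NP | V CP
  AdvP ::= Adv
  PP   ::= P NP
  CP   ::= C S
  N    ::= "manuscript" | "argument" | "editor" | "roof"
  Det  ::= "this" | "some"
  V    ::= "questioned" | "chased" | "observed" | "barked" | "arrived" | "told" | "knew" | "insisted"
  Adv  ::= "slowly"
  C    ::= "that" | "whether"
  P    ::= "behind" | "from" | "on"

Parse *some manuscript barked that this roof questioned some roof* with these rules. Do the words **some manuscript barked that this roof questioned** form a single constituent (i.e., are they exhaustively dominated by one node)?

[S [NP [Det some] [N manuscript]] [VP [V barked] [CP [C that] [S [NP [Det this] [N roof]] [VP [V questioned] [NP [Det some] [N roof]]]]]]]
The smallest constituent containing 'some manuscript barked that this roof questioned' is the S spanning 'some manuscript barked that this roof questioned some roof'; no single node in the tree dominates exactly the given words.

No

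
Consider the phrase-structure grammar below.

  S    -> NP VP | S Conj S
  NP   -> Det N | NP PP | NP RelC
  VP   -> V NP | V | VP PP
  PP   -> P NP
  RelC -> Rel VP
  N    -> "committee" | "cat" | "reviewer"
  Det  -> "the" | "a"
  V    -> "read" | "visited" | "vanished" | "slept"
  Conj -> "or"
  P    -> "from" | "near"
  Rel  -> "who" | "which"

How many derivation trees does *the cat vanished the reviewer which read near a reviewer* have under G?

3

Two of the 3 distinct bracketings:
[S [NP [Det the] [N cat]] [VP [V vanished] [NP [NP [NP [Det the] [N reviewer]] [RelC [Rel which] [VP [V read]]]] [PP [P near] [NP [Det a] [N reviewer]]]]]]
[S [NP [Det the] [N cat]] [VP [V vanished] [NP [NP [Det the] [N reviewer]] [RelC [Rel which] [VP [VP [V read]] [PP [P near] [NP [Det a] [N reviewer]]]]]]]]
The difference turns on whether NP → NP PP is used at the relevant span, versus an alternative expansion of NP.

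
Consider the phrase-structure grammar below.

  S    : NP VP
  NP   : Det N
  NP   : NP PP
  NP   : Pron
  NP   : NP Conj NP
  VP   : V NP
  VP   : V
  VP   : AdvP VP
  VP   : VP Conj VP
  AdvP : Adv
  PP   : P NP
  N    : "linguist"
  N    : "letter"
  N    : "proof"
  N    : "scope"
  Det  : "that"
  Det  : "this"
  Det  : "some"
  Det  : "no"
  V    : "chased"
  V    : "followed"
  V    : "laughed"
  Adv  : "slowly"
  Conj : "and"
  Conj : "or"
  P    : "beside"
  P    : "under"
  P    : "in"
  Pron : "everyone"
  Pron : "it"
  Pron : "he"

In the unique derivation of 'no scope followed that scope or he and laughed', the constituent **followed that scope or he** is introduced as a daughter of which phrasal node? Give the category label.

[S [NP [Det no] [N scope]] [VP [VP [V followed] [NP [NP [Det that] [N scope]] [Conj or] [NP [Pron he]]]] [Conj and] [VP [V laughed]]]]
The span 'followed that scope or he' is the VP node built by VP → V NP.
Its mother is the VP built by VP → VP Conj VP.

VP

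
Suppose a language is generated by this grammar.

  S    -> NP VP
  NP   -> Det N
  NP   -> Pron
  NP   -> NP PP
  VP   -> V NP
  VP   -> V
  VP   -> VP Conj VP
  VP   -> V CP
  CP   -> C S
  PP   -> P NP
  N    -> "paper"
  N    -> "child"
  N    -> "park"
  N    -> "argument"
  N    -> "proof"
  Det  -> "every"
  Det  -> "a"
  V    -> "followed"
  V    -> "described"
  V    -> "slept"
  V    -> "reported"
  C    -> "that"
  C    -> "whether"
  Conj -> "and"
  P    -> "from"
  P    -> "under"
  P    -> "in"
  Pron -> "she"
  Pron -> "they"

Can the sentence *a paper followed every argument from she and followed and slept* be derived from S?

S
  NP
    Det: a
    N: paper
  VP
    VP
      V: followed
      NP
        NP
          Det: every
          N: argument
        PP
          P: from
          NP
            Pron: she
    Conj: and
    VP
      VP
        V: followed
      Conj: and
      VP
        V: slept
Every word is introduced by a lexical rule and the phrasal rules combine the resulting categories into a single S.

Grammatical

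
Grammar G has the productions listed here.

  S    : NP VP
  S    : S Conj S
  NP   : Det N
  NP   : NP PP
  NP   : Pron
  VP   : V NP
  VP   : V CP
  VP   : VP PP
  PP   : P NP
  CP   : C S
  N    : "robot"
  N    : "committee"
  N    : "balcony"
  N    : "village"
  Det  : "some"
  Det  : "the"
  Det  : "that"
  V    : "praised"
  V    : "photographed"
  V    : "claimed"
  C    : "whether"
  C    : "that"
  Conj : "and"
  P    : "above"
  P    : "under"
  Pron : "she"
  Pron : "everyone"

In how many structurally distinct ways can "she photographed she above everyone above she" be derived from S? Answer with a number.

Two of the 5 distinct bracketings:
[S [NP [Pron she]] [VP [V photographed] [NP [NP [Pron she]] [PP [P above] [NP [NP [Pron everyone]] [PP [P above] [NP [Pron she]]]]]]]]
[S [NP [Pron she]] [VP [V photographed] [NP [NP [NP [Pron she]] [PP [P above] [NP [Pron everyone]]]] [PP [P above] [NP [Pron she]]]]]]
The trees differ in how a recursive rule is bracketed over the same span.

5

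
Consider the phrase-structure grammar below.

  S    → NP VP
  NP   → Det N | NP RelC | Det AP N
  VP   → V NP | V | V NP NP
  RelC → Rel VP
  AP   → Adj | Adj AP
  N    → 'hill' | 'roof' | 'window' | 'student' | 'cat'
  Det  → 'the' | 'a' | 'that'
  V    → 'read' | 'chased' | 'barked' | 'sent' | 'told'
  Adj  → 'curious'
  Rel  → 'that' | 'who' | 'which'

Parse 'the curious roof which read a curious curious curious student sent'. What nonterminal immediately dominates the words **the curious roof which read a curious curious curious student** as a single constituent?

NP

S
  NP
    NP
      Det: the
      AP
        Adj: curious
      N: roof
    RelC
      Rel: which
      VP
        V: read
        NP
          Det: a
          AP
            Adj: curious
            AP
              Adj: curious
              AP
                Adj: curious
          N: student
  VP
    V: sent
The span 'the curious roof which read a curious curious curious student' is the NP node built by NP → NP RelC.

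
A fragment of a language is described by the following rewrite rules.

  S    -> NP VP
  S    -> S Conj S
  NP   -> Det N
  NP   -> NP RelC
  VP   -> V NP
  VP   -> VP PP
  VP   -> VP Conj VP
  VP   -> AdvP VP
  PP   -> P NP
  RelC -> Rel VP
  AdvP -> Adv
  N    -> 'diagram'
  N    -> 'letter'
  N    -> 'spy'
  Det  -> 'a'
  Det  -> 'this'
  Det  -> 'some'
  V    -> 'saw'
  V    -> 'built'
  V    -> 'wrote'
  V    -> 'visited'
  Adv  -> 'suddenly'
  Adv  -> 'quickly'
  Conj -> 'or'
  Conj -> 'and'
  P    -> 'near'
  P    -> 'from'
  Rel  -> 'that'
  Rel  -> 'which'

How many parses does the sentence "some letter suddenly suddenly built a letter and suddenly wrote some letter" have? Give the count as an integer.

3

Two of the 3 distinct bracketings:
[S [NP [Det some] [N letter]] [VP [VP [AdvP [Adv suddenly]] [VP [AdvP [Adv suddenly]] [VP [V built] [NP [Det a] [N letter]]]]] [Conj and] [VP [AdvP [Adv suddenly]] [VP [V wrote] [NP [Det some] [N letter]]]]]]
[S [NP [Det some] [N letter]] [VP [AdvP [Adv suddenly]] [VP [VP [AdvP [Adv suddenly]] [VP [V built] [NP [Det a] [N letter]]]] [Conj and] [VP [AdvP [Adv suddenly]] [VP [V wrote] [NP [Det some] [N letter]]]]]]]
The trees differ in how a recursive rule is bracketed over the same span.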